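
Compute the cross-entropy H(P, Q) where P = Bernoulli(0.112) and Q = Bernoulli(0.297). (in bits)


H(P,Q) = -p*log2(q) - (1-p)*log2(1-q). -0.112*log2(0.297) = 0.196164; -0.888*log2(0.703) = 0.451462. H(P,Q) = 0.196164 + 0.451462 = 0.6476

0.6476 bits


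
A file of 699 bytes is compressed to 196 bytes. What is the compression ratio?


Ratio = original / compressed = 699 / 196 = 3.5663

3.5663


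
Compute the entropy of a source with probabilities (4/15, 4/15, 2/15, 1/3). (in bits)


H = -sum(p_i * log2(p_i)). Terms: -(4/15)*log2(4/15) = 0.508504; -(4/15)*log2(4/15) = 0.508504; -(2/15)*log2(2/15) = 0.387585; -(1/3)*log2(1/3) = 0.528321. H = 0.508504 + 0.508504 + 0.387585 + 0.528321 = 1.9329

1.9329 bits


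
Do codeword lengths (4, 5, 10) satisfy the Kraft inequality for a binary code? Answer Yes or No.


Kraft sum = sum(2^(-l_i)) = 0.0947, need <= 1. Result: satisfied (a binary prefix-free code with these lengths exists)

Yes


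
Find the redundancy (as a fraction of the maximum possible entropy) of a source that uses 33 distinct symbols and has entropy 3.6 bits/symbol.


H_max = log2(K) = log2(33) = 5.0444 bits/symbol. Redundancy = 1 - H/H_max = 1 - 3.6/5.0444 = 1 - 0.7137 = 0.2863

0.2863


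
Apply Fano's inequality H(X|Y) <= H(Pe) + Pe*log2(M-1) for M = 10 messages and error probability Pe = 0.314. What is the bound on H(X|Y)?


H(Pe) = -Pe*log2(Pe) - (1-Pe)*log2(1-Pe) = -0.314*log2(0.314) - 0.686*log2(0.686) = 0.524745 + 0.372992 = 0.8977. Pe*log2(M-1) = 0.314*log2(9) = 0.995356. Bound = H(Pe) + Pe*log2(M-1) = 0.524745 + 0.372992 + 0.995356 = 1.8931

1.8931 bits


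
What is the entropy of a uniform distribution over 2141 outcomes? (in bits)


H = log2(n) = log2(2141) = 11.0641

11.0641 bits


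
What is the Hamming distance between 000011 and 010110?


Count differing positions: . ^ . ^ . ^ = 3 differences

3


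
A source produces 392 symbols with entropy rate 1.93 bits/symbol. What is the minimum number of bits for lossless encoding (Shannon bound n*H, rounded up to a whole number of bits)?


Minimum bits >= n * H = 392 * 1.93 = 756.56, rounded up to a whole number of bits = 757

757 bits


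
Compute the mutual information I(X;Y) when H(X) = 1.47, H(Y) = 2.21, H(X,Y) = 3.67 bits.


I(X;Y) = H(X) + H(Y) - H(X,Y) = 1.47 + 2.21 - 3.67 = 0.01

0.01 bits


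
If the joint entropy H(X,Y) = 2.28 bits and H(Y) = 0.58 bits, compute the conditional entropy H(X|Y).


H(X|Y) = H(X,Y) - H(Y) = 2.28 - 0.58 = 1.7

1.7 bits


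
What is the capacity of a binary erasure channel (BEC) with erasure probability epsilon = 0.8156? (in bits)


C = 1 - epsilon = 1 - 0.8156 = 0.1844

0.1844 bits


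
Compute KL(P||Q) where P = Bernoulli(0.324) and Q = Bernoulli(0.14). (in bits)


KL = p*log2(p/q) + (1-p)*log2((1-p)/(1-q)) = 0.324*log2(0.324/0.14) + 0.676*log2(0.676/0.86) = 0.1574

0.1574 bits


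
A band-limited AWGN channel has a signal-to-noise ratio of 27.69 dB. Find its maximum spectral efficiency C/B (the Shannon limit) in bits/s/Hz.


SNR_linear = 10^(27.69/10) = 587.4894; C/B = log2(1 + SNR_linear) = log2(1 + 587.4894) = 9.2009

9.2009 bits/s/Hz


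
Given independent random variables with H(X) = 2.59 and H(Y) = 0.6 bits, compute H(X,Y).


For independent variables, H(X,Y) = H(X) + H(Y) = 2.59 + 0.6 = 3.19

3.19 bits


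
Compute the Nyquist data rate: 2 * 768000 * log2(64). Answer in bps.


Rate = 2 * B * log2(M) = 2 * 768000 * 6.0 = 9216000.0

9216000.0 bps


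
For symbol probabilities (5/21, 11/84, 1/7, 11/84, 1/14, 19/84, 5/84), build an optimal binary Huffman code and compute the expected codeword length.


Huffman construction (repeatedly merge the two least-probable nodes; each merge adds 1 bit to every symbol beneath it): 5/84 + 1/14 = 11/84; 11/84 + 11/84 = 11/42; 11/84 + 1/7 = 23/84; 19/84 + 5/21 = 13/28; 11/42 + 23/84 = 15/28; 13/28 + 15/28 = 1. Resulting codeword lengths (in the order the probabilities were given): (2, 3, 3, 3, 4, 2, 4). L_avg = sum(p_i * l_i) = 5/21*2 + 11/84*3 + 1/7*3 + 11/84*3 + 1/14*4 + 19/84*2 + 5/84*4 = 8/3 = 2.6667

2.6667 bits


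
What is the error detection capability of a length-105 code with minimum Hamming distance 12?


Detection capability = d_min - 1 = 12 - 1 = 11

11 errors


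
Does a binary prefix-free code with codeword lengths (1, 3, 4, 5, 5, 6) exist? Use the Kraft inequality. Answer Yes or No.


Kraft sum = sum(2^(-l_i)) = 0.7656, need <= 1. Result: satisfied (a binary prefix-free code with these lengths exists)

Yes


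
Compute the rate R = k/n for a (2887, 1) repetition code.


Rate = k/n = 1/2887

1/2887


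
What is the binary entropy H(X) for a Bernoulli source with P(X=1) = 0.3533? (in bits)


H = -p*log2(p) - (1-p)*log2(1-p). -0.3533*log2(0.3533) = 0.530315; -0.6467*log2(0.6467) = 0.406665. H = 0.530315 + 0.406665 = 0.937

0.937 bits


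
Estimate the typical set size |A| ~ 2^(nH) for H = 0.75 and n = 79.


log2|A_typical| = nH = 79 * 0.75 = 59.25, so |A_typical| ~ 2^59.25 = 6.855e+17

6.855e+17


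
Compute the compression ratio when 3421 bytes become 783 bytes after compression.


Ratio = original / compressed = 3421 / 783 = 4.3691

4.3691


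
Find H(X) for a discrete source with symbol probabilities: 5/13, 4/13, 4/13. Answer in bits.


H = -sum(p_i * log2(p_i)). Terms: -(5/13)*log2(5/13) = 0.530197; -(4/13)*log2(4/13) = 0.523212; -(4/13)*log2(4/13) = 0.523212. H = 0.530197 + 0.523212 + 0.523212 = 1.5766

1.5766 bits


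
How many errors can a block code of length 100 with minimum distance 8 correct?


Correction capability = floor((d-1)/2) = floor((8-1)/2) = 3

3 errors


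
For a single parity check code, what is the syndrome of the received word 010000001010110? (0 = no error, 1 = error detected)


Syndrome = XOR of all bits = 0 XOR 1 XOR 0 XOR 0 XOR 0 XOR 0 XOR 0 XOR 0 XOR 1 XOR 0 XOR 1 XOR 0 XOR 1 XOR 1 XOR 0 = 1

1


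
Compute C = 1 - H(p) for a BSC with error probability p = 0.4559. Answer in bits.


H(p) = -p*log2(p) - (1-p)*log2(1-p) = -0.4559*log2(0.4559) - 0.5441*log2(0.5441) = 0.516631 + 0.477750 = 0.9944. C = 1 - H(p) = 1 - 0.9944 = 0.0056

0.0056 bits


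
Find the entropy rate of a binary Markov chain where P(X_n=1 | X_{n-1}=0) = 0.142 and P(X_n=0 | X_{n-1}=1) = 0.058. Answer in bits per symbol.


Stationary distribution: pi_0 = p10/(p01+p10) = 0.29, pi_1 = 0.71. Entropy rate H' = pi_0*H(p01) + pi_1*H(p10) = 0.29*0.5895 + 0.71*0.3195 = 0.3978

0.3978 bits/symbol


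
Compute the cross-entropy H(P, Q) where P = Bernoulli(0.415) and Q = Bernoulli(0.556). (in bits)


H(P,Q) = -p*log2(q) - (1-p)*log2(1-q). -0.415*log2(0.556) = 0.351440; -0.585*log2(0.444) = 0.685251. H(P,Q) = 0.351440 + 0.685251 = 1.0367

1.0367 bits


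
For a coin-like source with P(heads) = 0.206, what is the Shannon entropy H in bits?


H = -p*log2(p) - (1-p)*log2(1-p). -0.206*log2(0.206) = 0.469532; -0.794*log2(0.794) = 0.264235. H = 0.469532 + 0.264235 = 0.7338

0.7338 bits


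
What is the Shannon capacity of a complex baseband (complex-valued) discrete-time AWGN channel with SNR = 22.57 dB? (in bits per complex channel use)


SNR_linear = 10^(22.57/10) = 180.7174; C = log2(1 + SNR_linear) = log2(1 + 180.7174) = 7.5056

7.5056 bits/channel use


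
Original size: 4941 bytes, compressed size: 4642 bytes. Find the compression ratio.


Ratio = original / compressed = 4941 / 4642 = 1.0644

1.0644


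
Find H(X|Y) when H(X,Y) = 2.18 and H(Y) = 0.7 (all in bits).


H(X|Y) = H(X,Y) - H(Y) = 2.18 - 0.7 = 1.48

1.48 bits


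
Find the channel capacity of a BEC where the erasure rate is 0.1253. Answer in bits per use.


C = 1 - epsilon = 1 - 0.1253 = 0.8747

0.8747 bits


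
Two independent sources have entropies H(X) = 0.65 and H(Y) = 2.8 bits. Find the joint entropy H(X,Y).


For independent variables, H(X,Y) = H(X) + H(Y) = 0.65 + 2.8 = 3.45

3.45 bits


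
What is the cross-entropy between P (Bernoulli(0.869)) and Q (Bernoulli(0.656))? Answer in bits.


H(P,Q) = -p*log2(q) - (1-p)*log2(1-q). -0.869*log2(0.656) = 0.528554; -0.131*log2(0.344) = 0.201677. H(P,Q) = 0.528554 + 0.201677 = 0.7302

0.7302 bits


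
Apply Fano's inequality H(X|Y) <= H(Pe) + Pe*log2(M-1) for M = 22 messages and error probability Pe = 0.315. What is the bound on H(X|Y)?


H(Pe) = -Pe*log2(Pe) - (1-Pe)*log2(1-Pe) = -0.315*log2(0.315) - 0.685*log2(0.685) = 0.524972 + 0.373890 = 0.8989. Pe*log2(M-1) = 0.315*log2(21) = 1.383580. Bound = H(Pe) + Pe*log2(M-1) = 0.524972 + 0.373890 + 1.383580 = 2.2824

2.2824 bits


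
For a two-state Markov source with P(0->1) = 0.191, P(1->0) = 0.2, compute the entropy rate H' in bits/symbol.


Stationary distribution: pi_0 = p10/(p01+p10) = 0.5115, pi_1 = 0.4885. Entropy rate H' = pi_0*H(p01) + pi_1*H(p10) = 0.5115*0.7036 + 0.4885*0.7219 = 0.7125

0.7125 bits/symbol


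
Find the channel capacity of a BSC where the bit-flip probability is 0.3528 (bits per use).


H(p) = -p*log2(p) - (1-p)*log2(1-p) = -0.3528*log2(0.3528) - 0.6472*log2(0.6472) = 0.530286 + 0.406258 = 0.9365. C = 1 - H(p) = 1 - 0.9365 = 0.0635

0.0635 bits


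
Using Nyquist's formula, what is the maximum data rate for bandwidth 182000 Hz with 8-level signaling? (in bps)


Rate = 2 * B * log2(M) = 2 * 182000 * 3.0 = 1092000.0

1092000.0 bps


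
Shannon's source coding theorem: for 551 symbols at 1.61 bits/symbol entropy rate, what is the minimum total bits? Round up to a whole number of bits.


Minimum bits >= n * H = 551 * 1.61 = 887.11, rounded up to a whole number of bits = 888

888 bits


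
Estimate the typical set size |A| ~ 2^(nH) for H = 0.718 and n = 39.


log2|A_typical| = nH = 39 * 0.718 = 28.002, so |A_typical| ~ 2^28.002 = 2.688e+08

2.688e+08


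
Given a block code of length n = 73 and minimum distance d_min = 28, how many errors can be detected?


Detection capability = d_min - 1 = 28 - 1 = 27

27 errors


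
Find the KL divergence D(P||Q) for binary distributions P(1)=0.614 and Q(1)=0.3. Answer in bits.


KL = p*log2(p/q) + (1-p)*log2((1-p)/(1-q)) = 0.614*log2(0.614/0.3) + 0.386*log2(0.386/0.7) = 0.303

0.303 bits


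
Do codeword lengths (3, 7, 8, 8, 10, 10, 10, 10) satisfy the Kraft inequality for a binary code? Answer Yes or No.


Kraft sum = sum(2^(-l_i)) = 0.1445, need <= 1. Result: satisfied (a binary prefix-free code with these lengths exists)

Yes


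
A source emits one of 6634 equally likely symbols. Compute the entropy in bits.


H = log2(n) = log2(6634) = 12.6957

12.6957 bits


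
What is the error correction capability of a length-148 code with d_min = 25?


Correction capability = floor((d-1)/2) = floor((25-1)/2) = 12

12 errors


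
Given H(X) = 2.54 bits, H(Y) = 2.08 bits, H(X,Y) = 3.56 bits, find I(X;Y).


I(X;Y) = H(X) + H(Y) - H(X,Y) = 2.54 + 2.08 - 3.56 = 1.06

1.06 bits


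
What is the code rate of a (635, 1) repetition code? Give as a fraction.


Rate = k/n = 1/635

1/635


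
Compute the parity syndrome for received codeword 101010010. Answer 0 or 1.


Syndrome = XOR of all bits = 1 XOR 0 XOR 1 XOR 0 XOR 1 XOR 0 XOR 0 XOR 1 XOR 0 = 0

0


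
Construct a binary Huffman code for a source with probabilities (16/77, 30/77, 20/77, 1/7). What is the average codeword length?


Huffman construction (repeatedly merge the two least-probable nodes; each merge adds 1 bit to every symbol beneath it): 1/7 + 16/77 = 27/77; 20/77 + 27/77 = 47/77; 30/77 + 47/77 = 1. Resulting codeword lengths (in the order the probabilities were given): (3, 1, 2, 3). L_avg = sum(p_i * l_i) = 16/77*3 + 30/77*1 + 20/77*2 + 1/7*3 = 151/77 = 1.961

1.961 bits


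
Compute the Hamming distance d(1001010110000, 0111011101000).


Count differing positions: ^ ^ ^ . . . ^ . ^ ^ . . . = 6 differences

6


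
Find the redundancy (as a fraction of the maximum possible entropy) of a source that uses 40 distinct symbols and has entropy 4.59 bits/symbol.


H_max = log2(K) = log2(40) = 5.3219 bits/symbol. Redundancy = 1 - H/H_max = 1 - 4.59/5.3219 = 1 - 0.8625 = 0.1375

0.1375


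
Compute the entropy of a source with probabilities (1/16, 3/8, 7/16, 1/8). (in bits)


H = -sum(p_i * log2(p_i)). Terms: -(1/16)*log2(1/16) = 0.250000; -(3/8)*log2(3/8) = 0.530639; -(7/16)*log2(7/16) = 0.521782; -(1/8)*log2(1/8) = 0.375000. H = 0.250000 + 0.530639 + 0.521782 + 0.375000 = 1.6774

1.6774 bits


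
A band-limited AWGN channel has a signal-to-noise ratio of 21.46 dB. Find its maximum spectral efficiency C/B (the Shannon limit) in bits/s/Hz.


SNR_linear = 10^(21.46/10) = 139.9587; C/B = log2(1 + SNR_linear) = log2(1 + 139.9587) = 7.1391

7.1391 bits/s/Hz


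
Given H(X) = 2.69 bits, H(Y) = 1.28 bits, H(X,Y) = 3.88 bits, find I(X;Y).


I(X;Y) = H(X) + H(Y) - H(X,Y) = 2.69 + 1.28 - 3.88 = 0.09

0.09 bits


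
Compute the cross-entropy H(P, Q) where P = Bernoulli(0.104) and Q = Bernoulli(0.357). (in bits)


H(P,Q) = -p*log2(q) - (1-p)*log2(1-q). -0.104*log2(0.357) = 0.154544; -0.896*log2(0.643) = 0.570850. H(P,Q) = 0.154544 + 0.570850 = 0.7254

0.7254 bits


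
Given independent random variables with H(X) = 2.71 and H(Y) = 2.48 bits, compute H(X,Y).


For independent variables, H(X,Y) = H(X) + H(Y) = 2.71 + 2.48 = 5.19

5.19 bits


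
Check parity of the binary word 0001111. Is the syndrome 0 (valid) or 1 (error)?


Syndrome = XOR of all bits = 0 XOR 0 XOR 0 XOR 1 XOR 1 XOR 1 XOR 1 = 0

0


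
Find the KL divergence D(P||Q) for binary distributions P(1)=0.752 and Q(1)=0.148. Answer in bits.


KL = p*log2(p/q) + (1-p)*log2((1-p)/(1-q)) = 0.752*log2(0.752/0.148) + 0.248*log2(0.248/0.852) = 1.322

1.322 bits


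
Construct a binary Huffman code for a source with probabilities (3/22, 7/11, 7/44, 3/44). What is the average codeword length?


Huffman construction (repeatedly merge the two least-probable nodes; each merge adds 1 bit to every symbol beneath it): 3/44 + 3/22 = 9/44; 7/44 + 9/44 = 4/11; 4/11 + 7/11 = 1. Resulting codeword lengths (in the order the probabilities were given): (3, 1, 2, 3). L_avg = sum(p_i * l_i) = 3/22*3 + 7/11*1 + 7/44*2 + 3/44*3 = 69/44 = 1.5682

1.5682 bits


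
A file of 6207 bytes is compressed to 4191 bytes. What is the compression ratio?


Ratio = original / compressed = 6207 / 4191 = 1.481

1.481


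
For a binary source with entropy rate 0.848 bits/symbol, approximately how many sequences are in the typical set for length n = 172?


log2|A_typical| = nH = 172 * 0.848 = 145.856, so |A_typical| ~ 2^145.856 = 8.073e+43

8.073e+43


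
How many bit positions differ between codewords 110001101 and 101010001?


Count differing positions: . ^ ^ . ^ ^ ^ . . = 5 differences

5


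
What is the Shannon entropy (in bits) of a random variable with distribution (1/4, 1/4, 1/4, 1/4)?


H = -sum(p_i * log2(p_i)). Terms: -(1/4)*log2(1/4) = 0.500000; -(1/4)*log2(1/4) = 0.500000; -(1/4)*log2(1/4) = 0.500000; -(1/4)*log2(1/4) = 0.500000. H = 0.500000 + 0.500000 + 0.500000 + 0.500000 = 2.0

2.0 bits


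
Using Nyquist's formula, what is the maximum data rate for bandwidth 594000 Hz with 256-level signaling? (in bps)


Rate = 2 * B * log2(M) = 2 * 594000 * 8.0 = 9504000.0

9504000.0 bps


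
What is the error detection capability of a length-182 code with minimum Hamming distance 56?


Detection capability = d_min - 1 = 56 - 1 = 55

55 errors


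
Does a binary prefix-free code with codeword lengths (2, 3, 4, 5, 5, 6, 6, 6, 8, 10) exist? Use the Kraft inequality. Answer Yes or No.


Kraft sum = sum(2^(-l_i)) = 0.5518, need <= 1. Result: satisfied (a binary prefix-free code with these lengths exists)

Yes


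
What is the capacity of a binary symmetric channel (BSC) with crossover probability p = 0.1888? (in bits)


H(p) = -p*log2(p) - (1-p)*log2(1-p) = -0.1888*log2(0.1888) - 0.8112*log2(0.8112) = 0.454077 + 0.244877 = 0.699. C = 1 - H(p) = 1 - 0.699 = 0.301

0.301 bits


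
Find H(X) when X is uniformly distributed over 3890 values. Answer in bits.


H = log2(n) = log2(3890) = 11.9256

11.9256 bits


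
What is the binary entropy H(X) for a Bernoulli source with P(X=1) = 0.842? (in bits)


H = -p*log2(p) - (1-p)*log2(1-p). -0.842*log2(0.842) = 0.208907; -0.158*log2(0.158) = 0.420597. H = 0.208907 + 0.420597 = 0.6295

0.6295 bits


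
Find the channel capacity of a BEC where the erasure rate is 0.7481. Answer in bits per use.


C = 1 - epsilon = 1 - 0.7481 = 0.2519

0.2519 bits


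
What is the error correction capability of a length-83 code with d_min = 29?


Correction capability = floor((d-1)/2) = floor((29-1)/2) = 14

14 errors


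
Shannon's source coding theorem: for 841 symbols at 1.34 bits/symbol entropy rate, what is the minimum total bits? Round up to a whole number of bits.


Minimum bits >= n * H = 841 * 1.34 = 1126.94, rounded up to a whole number of bits = 1127

1127 bits


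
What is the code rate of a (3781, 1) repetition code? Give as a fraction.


Rate = k/n = 1/3781

1/3781


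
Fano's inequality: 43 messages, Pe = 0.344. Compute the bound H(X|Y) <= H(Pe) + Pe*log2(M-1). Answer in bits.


H(Pe) = -Pe*log2(Pe) - (1-Pe)*log2(1-Pe) = -0.344*log2(0.344) - 0.656*log2(0.656) = 0.529595 + 0.399000 = 0.9286. Pe*log2(M-1) = 0.344*log2(42) = 1.854957. Bound = H(Pe) + Pe*log2(M-1) = 0.529595 + 0.399000 + 1.854957 = 2.7836

2.7836 bits


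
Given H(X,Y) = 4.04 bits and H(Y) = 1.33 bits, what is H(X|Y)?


H(X|Y) = H(X,Y) - H(Y) = 4.04 - 1.33 = 2.71

2.71 bits


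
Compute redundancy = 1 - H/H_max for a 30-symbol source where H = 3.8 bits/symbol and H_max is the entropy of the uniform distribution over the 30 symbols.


H_max = log2(K) = log2(30) = 4.9069 bits/symbol. Redundancy = 1 - H/H_max = 1 - 3.8/4.9069 = 1 - 0.7744 = 0.2256

0.2256


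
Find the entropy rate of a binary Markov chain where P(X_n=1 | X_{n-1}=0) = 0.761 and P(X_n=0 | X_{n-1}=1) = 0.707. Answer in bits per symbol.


Stationary distribution: pi_0 = p10/(p01+p10) = 0.4816, pi_1 = 0.5184. Entropy rate H' = pi_0*H(p01) + pi_1*H(p10) = 0.4816*0.7934 + 0.5184*0.8726 = 0.8344

0.8344 bits/symbol


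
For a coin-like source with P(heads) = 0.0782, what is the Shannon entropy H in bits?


H = -p*log2(p) - (1-p)*log2(1-p). -0.0782*log2(0.0782) = 0.287517; -0.9218*log2(0.9218) = 0.108288. H = 0.287517 + 0.108288 = 0.3958

0.3958 bits


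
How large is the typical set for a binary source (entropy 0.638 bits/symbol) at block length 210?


log2|A_typical| = nH = 210 * 0.638 = 133.98, so |A_typical| ~ 2^133.98 = 2.148e+40

2.148e+40


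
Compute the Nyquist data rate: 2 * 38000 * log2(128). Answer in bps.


Rate = 2 * B * log2(M) = 2 * 38000 * 7.0 = 532000.0

532000.0 bps


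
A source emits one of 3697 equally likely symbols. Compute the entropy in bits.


H = log2(n) = log2(3697) = 11.8521

11.8521 bits


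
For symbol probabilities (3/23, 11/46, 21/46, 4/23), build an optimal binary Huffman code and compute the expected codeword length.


Huffman construction (repeatedly merge the two least-probable nodes; each merge adds 1 bit to every symbol beneath it): 3/23 + 4/23 = 7/23; 11/46 + 7/23 = 25/46; 21/46 + 25/46 = 1. Resulting codeword lengths (in the order the probabilities were given): (3, 2, 1, 3). L_avg = sum(p_i * l_i) = 3/23*3 + 11/46*2 + 21/46*1 + 4/23*3 = 85/46 = 1.8478

1.8478 bits


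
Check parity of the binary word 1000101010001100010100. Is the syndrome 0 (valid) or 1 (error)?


Syndrome = XOR of all bits = 1 XOR 0 XOR 0 XOR 0 XOR 1 XOR 0 XOR 1 XOR 0 XOR 1 XOR 0 XOR 0 XOR 0 XOR 1 XOR 1 XOR 0 XOR 0 XOR 0 XOR 1 XOR 0 XOR 1 XOR 0 XOR 0 = 0

0


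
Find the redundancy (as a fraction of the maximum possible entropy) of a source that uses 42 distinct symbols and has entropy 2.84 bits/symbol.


H_max = log2(K) = log2(42) = 5.3923 bits/symbol. Redundancy = 1 - H/H_max = 1 - 2.84/5.3923 = 1 - 0.5267 = 0.4733

0.4733


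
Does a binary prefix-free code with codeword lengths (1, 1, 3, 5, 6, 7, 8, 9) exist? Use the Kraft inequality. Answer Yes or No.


Kraft sum = sum(2^(-l_i)) = 1.1855, need <= 1. Result: violated (a binary prefix-free code with these lengths cannot exist)

No


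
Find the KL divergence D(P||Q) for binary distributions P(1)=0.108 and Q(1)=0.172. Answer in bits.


KL = p*log2(p/q) + (1-p)*log2((1-p)/(1-q)) = 0.108*log2(0.108/0.172) + 0.892*log2(0.892/0.828) = 0.0233

0.0233 bits


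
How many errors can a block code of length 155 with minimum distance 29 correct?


Correction capability = floor((d-1)/2) = floor((29-1)/2) = 14

14 errors


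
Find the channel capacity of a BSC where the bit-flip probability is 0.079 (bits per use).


H(p) = -p*log2(p) - (1-p)*log2(1-p) = -0.079*log2(0.079) - 0.921*log2(0.921) = 0.289298 + 0.109348 = 0.3986. C = 1 - H(p) = 1 - 0.3986 = 0.6014

0.6014 bits


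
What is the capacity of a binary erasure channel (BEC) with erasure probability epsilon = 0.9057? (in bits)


C = 1 - epsilon = 1 - 0.9057 = 0.0943

0.0943 bits


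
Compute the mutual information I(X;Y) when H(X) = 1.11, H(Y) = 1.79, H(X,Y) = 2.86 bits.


I(X;Y) = H(X) + H(Y) - H(X,Y) = 1.11 + 1.79 - 2.86 = 0.04

0.04 bits


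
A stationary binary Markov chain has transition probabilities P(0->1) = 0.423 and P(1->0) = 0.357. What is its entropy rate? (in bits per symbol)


Stationary distribution: pi_0 = p10/(p01+p10) = 0.4577, pi_1 = 0.5423. Entropy rate H' = pi_0*H(p01) + pi_1*H(p10) = 0.4577*0.9828 + 0.5423*0.9402 = 0.9597

0.9597 bits/symbol


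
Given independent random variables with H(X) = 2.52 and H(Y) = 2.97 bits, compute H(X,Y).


For independent variables, H(X,Y) = H(X) + H(Y) = 2.52 + 2.97 = 5.49

5.49 bits


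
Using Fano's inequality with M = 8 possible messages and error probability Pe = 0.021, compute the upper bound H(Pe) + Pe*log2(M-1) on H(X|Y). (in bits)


H(Pe) = -Pe*log2(Pe) - (1-Pe)*log2(1-Pe) = -0.021*log2(0.021) - 0.979*log2(0.979) = 0.117043 + 0.029976 = 0.147. Pe*log2(M-1) = 0.021*log2(7) = 0.058954. Bound = H(Pe) + Pe*log2(M-1) = 0.117043 + 0.029976 + 0.058954 = 0.206

0.206 bits


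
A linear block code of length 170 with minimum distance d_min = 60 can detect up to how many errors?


Detection capability = d_min - 1 = 60 - 1 = 59

59 errors


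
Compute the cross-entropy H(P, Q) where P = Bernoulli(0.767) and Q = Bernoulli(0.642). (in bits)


H(P,Q) = -p*log2(q) - (1-p)*log2(1-q). -0.767*log2(0.642) = 0.490385; -0.233*log2(0.358) = 0.345299. H(P,Q) = 0.490385 + 0.345299 = 0.8357

0.8357 bits


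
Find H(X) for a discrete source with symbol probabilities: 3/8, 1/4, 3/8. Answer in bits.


H = -sum(p_i * log2(p_i)). Terms: -(3/8)*log2(3/8) = 0.530639; -(1/4)*log2(1/4) = 0.500000; -(3/8)*log2(3/8) = 0.530639. H = 0.530639 + 0.500000 + 0.530639 = 1.5613

1.5613 bits


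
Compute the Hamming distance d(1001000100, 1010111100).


Count differing positions: . . ^ ^ ^ ^ ^ . . . = 5 differences

5


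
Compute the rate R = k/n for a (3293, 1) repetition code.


Rate = k/n = 1/3293

1/3293


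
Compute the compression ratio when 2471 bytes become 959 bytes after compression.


Ratio = original / compressed = 2471 / 959 = 2.5766

2.5766


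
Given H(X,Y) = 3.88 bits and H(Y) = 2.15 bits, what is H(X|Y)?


H(X|Y) = H(X,Y) - H(Y) = 3.88 - 2.15 = 1.73

1.73 bits


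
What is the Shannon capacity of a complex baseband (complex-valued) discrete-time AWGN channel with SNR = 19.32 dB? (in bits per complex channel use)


SNR_linear = 10^(19.32/10) = 85.5067; C = log2(1 + SNR_linear) = log2(1 + 85.5067) = 6.4347

6.4347 bits/channel use


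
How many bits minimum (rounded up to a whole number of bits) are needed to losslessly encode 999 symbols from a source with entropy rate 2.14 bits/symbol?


Minimum bits >= n * H = 999 * 2.14 = 2137.86, rounded up to a whole number of bits = 2138

2138 bits


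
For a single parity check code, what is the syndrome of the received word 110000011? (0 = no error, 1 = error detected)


Syndrome = XOR of all bits = 1 XOR 1 XOR 0 XOR 0 XOR 0 XOR 0 XOR 0 XOR 1 XOR 1 = 0

0


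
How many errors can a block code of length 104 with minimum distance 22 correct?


Correction capability = floor((d-1)/2) = floor((22-1)/2) = 10

10 errors


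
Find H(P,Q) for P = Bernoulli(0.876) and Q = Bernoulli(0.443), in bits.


H(P,Q) = -p*log2(q) - (1-p)*log2(1-q). -0.876*log2(0.443) = 1.028968; -0.124*log2(0.557) = 0.104687. H(P,Q) = 1.028968 + 0.104687 = 1.1337

1.1337 bits


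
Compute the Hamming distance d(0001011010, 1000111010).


Count differing positions: ^ . . ^ ^ . . . . . = 3 differences

3


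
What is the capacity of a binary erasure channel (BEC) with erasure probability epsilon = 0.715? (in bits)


C = 1 - epsilon = 1 - 0.715 = 0.285

0.285 bits


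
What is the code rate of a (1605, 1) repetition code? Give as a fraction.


Rate = k/n = 1/1605

1/1605


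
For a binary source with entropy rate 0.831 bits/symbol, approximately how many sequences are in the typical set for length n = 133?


log2|A_typical| = nH = 133 * 0.831 = 110.523, so |A_typical| ~ 2^110.523 = 1.865e+33

1.865e+33


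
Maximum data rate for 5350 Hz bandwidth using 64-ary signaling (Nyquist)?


Rate = 2 * B * log2(M) = 2 * 5350 * 6.0 = 64200.0

64200.0 bps


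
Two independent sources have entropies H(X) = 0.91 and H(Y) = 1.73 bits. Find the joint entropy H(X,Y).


For independent variables, H(X,Y) = H(X) + H(Y) = 0.91 + 1.73 = 2.64

2.64 bits


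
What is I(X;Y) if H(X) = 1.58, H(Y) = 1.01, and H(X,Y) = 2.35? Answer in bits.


I(X;Y) = H(X) + H(Y) - H(X,Y) = 1.58 + 1.01 - 2.35 = 0.24

0.24 bits


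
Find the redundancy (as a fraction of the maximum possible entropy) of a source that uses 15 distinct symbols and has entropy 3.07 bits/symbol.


H_max = log2(K) = log2(15) = 3.9069 bits/symbol. Redundancy = 1 - H/H_max = 1 - 3.07/3.9069 = 1 - 0.7858 = 0.2142

0.2142


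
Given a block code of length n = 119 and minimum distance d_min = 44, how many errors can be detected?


Detection capability = d_min - 1 = 44 - 1 = 43

43 errors


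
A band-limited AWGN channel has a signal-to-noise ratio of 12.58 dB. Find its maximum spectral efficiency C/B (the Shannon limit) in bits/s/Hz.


SNR_linear = 10^(12.58/10) = 18.1134; C/B = log2(1 + SNR_linear) = log2(1 + 18.1134) = 4.2565

4.2565 bits/s/Hz


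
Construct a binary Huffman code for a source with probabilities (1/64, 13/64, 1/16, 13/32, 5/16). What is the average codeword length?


Huffman construction (repeatedly merge the two least-probable nodes; each merge adds 1 bit to every symbol beneath it): 1/64 + 1/16 = 5/64; 5/64 + 13/64 = 9/32; 9/32 + 5/16 = 19/32; 13/32 + 19/32 = 1. Resulting codeword lengths (in the order the probabilities were given): (4, 3, 4, 1, 2). L_avg = sum(p_i * l_i) = 1/64*4 + 13/64*3 + 1/16*4 + 13/32*1 + 5/16*2 = 125/64 = 1.9531

1.9531 bits


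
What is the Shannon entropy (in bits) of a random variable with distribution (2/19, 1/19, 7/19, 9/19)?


H = -sum(p_i * log2(p_i)). Terms: -(2/19)*log2(2/19) = 0.341887; -(1/19)*log2(1/19) = 0.223575; -(7/19)*log2(7/19) = 0.530737; -(9/19)*log2(9/19) = 0.510633. H = 0.341887 + 0.223575 + 0.530737 + 0.510633 = 1.6068

1.6068 bits


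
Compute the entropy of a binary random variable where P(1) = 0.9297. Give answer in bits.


H = -p*log2(p) - (1-p)*log2(1-p). -0.9297*log2(0.9297) = 0.097770; -0.0703*log2(0.0703) = 0.269272. H = 0.097770 + 0.269272 = 0.367

0.367 bits


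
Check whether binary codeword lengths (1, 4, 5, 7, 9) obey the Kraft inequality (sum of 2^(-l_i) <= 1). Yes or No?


Kraft sum = sum(2^(-l_i)) = 0.6035, need <= 1. Result: satisfied (a binary prefix-free code with these lengths exists)

Yes


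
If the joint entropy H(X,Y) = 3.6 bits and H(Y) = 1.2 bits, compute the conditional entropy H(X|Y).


H(X|Y) = H(X,Y) - H(Y) = 3.6 - 1.2 = 2.4

2.4 bits


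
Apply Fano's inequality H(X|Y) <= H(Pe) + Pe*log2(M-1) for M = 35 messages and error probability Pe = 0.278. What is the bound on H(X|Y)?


H(Pe) = -Pe*log2(Pe) - (1-Pe)*log2(1-Pe) = -0.278*log2(0.278) - 0.722*log2(0.722) = 0.513422 + 0.339289 = 0.8527. Pe*log2(M-1) = 0.278*log2(34) = 1.414315. Bound = H(Pe) + Pe*log2(M-1) = 0.513422 + 0.339289 + 1.414315 = 2.267

2.267 bits


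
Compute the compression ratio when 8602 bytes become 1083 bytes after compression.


Ratio = original / compressed = 8602 / 1083 = 7.9428

7.9428


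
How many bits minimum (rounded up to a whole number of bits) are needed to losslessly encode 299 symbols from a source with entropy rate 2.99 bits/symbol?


Minimum bits >= n * H = 299 * 2.99 = 894.01, rounded up to a whole number of bits = 895

895 bits


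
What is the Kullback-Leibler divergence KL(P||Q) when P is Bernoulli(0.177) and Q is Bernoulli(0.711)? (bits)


KL = p*log2(p/q) + (1-p)*log2((1-p)/(1-q)) = 0.177*log2(0.177/0.711) + 0.823*log2(0.823/0.289) = 0.8875

0.8875 bits


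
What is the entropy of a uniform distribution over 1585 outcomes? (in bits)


H = log2(n) = log2(1585) = 10.6303

10.6303 bits


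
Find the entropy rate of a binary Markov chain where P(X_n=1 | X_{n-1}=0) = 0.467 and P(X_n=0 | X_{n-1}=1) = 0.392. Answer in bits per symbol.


Stationary distribution: pi_0 = p10/(p01+p10) = 0.4563, pi_1 = 0.5437. Entropy rate H' = pi_0*H(p01) + pi_1*H(p10) = 0.4563*0.9969 + 0.5437*0.9661 = 0.9801

0.9801 bits/symbol


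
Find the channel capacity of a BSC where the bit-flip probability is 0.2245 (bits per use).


H(p) = -p*log2(p) - (1-p)*log2(1-p) = -0.2245*log2(0.2245) - 0.7755*log2(0.7755) = 0.483845 + 0.284454 = 0.7683. C = 1 - H(p) = 1 - 0.7683 = 0.2317

0.2317 bits


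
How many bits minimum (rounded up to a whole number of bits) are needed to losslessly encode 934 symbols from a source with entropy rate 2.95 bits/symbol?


Minimum bits >= n * H = 934 * 2.95 = 2755.3, rounded up to a whole number of bits = 2756

2756 bits


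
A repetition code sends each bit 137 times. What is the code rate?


Rate = k/n = 1/137

1/137


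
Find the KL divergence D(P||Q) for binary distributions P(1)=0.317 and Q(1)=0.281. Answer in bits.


KL = p*log2(p/q) + (1-p)*log2((1-p)/(1-q)) = 0.317*log2(0.317/0.281) + 0.683*log2(0.683/0.719) = 0.0045

0.0045 bits


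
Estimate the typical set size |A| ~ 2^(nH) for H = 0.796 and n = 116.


log2|A_typical| = nH = 116 * 0.796 = 92.336, so |A_typical| ~ 2^92.336 = 6.250e+27

6.250e+27


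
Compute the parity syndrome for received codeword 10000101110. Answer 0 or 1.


Syndrome = XOR of all bits = 1 XOR 0 XOR 0 XOR 0 XOR 0 XOR 1 XOR 0 XOR 1 XOR 1 XOR 1 XOR 0 = 1

1


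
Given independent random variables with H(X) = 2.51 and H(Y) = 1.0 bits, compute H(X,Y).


For independent variables, H(X,Y) = H(X) + H(Y) = 2.51 + 1.0 = 3.51

3.51 bits


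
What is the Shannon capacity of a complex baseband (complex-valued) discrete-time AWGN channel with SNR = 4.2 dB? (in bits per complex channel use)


SNR_linear = 10^(4.2/10) = 2.6303; C = log2(1 + SNR_linear) = log2(1 + 2.6303) = 1.8601

1.8601 bits/channel use


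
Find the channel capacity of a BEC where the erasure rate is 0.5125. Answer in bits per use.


C = 1 - epsilon = 1 - 0.5125 = 0.4875

0.4875 bits


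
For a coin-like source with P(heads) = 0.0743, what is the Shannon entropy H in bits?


H = -p*log2(p) - (1-p)*log2(1-p). -0.0743*log2(0.0743) = 0.278662; -0.9257*log2(0.9257) = 0.103108. H = 0.278662 + 0.103108 = 0.3818

0.3818 bits


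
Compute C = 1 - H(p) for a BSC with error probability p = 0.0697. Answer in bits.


H(p) = -p*log2(p) - (1-p)*log2(1-p) = -0.0697*log2(0.0697) - 0.9303*log2(0.9303) = 0.267836 + 0.096967 = 0.3648. C = 1 - H(p) = 1 - 0.3648 = 0.6352

0.6352 bits


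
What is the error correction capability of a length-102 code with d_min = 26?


Correction capability = floor((d-1)/2) = floor((26-1)/2) = 12

12 errors


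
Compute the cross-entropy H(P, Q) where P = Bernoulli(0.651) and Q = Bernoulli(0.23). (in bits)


H(P,Q) = -p*log2(q) - (1-p)*log2(1-q). -0.651*log2(0.23) = 1.380312; -0.349*log2(0.77) = 0.131597. H(P,Q) = 1.380312 + 0.131597 = 1.5119

1.5119 bits


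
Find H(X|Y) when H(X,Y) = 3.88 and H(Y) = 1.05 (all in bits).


H(X|Y) = H(X,Y) - H(Y) = 3.88 - 1.05 = 2.83

2.83 bits


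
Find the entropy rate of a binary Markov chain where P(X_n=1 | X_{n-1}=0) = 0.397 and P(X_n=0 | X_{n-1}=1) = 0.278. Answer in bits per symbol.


Stationary distribution: pi_0 = p10/(p01+p10) = 0.4119, pi_1 = 0.5881. Entropy rate H' = pi_0*H(p01) + pi_1*H(p10) = 0.4119*0.9692 + 0.5881*0.8527 = 0.9007

0.9007 bits/symbol


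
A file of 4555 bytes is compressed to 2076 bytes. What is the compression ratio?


Ratio = original / compressed = 4555 / 2076 = 2.1941

2.1941


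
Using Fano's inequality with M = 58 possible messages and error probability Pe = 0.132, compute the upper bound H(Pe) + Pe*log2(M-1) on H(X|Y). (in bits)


H(Pe) = -Pe*log2(Pe) - (1-Pe)*log2(1-Pe) = -0.132*log2(0.132) - 0.868*log2(0.868) = 0.385624 + 0.177274 = 0.5629. Pe*log2(M-1) = 0.132*log2(57) = 0.769941. Bound = H(Pe) + Pe*log2(M-1) = 0.385624 + 0.177274 + 0.769941 = 1.3328

1.3328 bits


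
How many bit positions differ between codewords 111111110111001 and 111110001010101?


Count differing positions: . . . . . ^ ^ ^ ^ ^ . ^ ^ . . = 7 differences

7


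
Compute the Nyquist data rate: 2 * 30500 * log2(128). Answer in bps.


Rate = 2 * B * log2(M) = 2 * 30500 * 7.0 = 427000.0

427000.0 bps


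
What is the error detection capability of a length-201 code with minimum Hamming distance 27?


Detection capability = d_min - 1 = 27 - 1 = 26

26 errors


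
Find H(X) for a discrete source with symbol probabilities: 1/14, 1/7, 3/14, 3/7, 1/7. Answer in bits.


H = -sum(p_i * log2(p_i)). Terms: -(1/14)*log2(1/14) = 0.271954; -(1/7)*log2(1/7) = 0.401051; -(3/14)*log2(3/14) = 0.476227; -(3/7)*log2(3/7) = 0.523882; -(1/7)*log2(1/7) = 0.401051. H = 0.271954 + 0.401051 + 0.476227 + 0.523882 + 0.401051 = 2.0742

2.0742 bits


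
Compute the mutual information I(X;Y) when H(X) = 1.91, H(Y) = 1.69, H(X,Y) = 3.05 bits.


I(X;Y) = H(X) + H(Y) - H(X,Y) = 1.91 + 1.69 - 3.05 = 0.55

0.55 bits


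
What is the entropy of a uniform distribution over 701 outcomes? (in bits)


H = log2(n) = log2(701) = 9.4533

9.4533 bits


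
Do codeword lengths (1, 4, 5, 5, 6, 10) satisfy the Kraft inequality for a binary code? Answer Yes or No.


Kraft sum = sum(2^(-l_i)) = 0.6416, need <= 1. Result: satisfied (a binary prefix-free code with these lengths exists)

Yes


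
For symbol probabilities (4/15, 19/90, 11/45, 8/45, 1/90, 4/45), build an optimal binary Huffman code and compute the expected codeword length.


Huffman construction (repeatedly merge the two least-probable nodes; each merge adds 1 bit to every symbol beneath it): 1/90 + 4/45 = 1/10; 1/10 + 8/45 = 5/18; 19/90 + 11/45 = 41/90; 4/15 + 5/18 = 49/90; 41/90 + 49/90 = 1. Resulting codeword lengths (in the order the probabilities were given): (2, 2, 2, 3, 4, 4). L_avg = sum(p_i * l_i) = 4/15*2 + 19/90*2 + 11/45*2 + 8/45*3 + 1/90*4 + 4/45*4 = 107/45 = 2.3778

2.3778 bits


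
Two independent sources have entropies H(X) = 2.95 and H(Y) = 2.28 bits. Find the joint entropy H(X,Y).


For independent variables, H(X,Y) = H(X) + H(Y) = 2.95 + 2.28 = 5.23

5.23 bits


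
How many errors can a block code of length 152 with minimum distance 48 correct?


Correction capability = floor((d-1)/2) = floor((48-1)/2) = 23

23 errors


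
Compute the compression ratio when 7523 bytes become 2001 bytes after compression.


Ratio = original / compressed = 7523 / 2001 = 3.7596

3.7596


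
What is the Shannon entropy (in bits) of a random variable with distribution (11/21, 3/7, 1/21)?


H = -sum(p_i * log2(p_i)). Terms: -(11/21)*log2(11/21) = 0.488654; -(3/7)*log2(3/7) = 0.523882; -(1/21)*log2(1/21) = 0.209158. H = 0.488654 + 0.523882 + 0.209158 = 1.2217

1.2217 bits


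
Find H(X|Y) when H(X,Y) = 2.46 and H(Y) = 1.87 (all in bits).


H(X|Y) = H(X,Y) - H(Y) = 2.46 - 1.87 = 0.59

0.59 bits


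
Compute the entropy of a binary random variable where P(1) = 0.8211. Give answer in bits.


H = -p*log2(p) - (1-p)*log2(1-p). -0.8211*log2(0.8211) = 0.233496; -0.1789*log2(0.1789) = 0.444168. H = 0.233496 + 0.444168 = 0.6777

0.6777 bits


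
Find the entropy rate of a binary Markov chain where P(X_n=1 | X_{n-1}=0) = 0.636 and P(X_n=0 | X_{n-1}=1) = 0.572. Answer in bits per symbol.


Stationary distribution: pi_0 = p10/(p01+p10) = 0.4735, pi_1 = 0.5265. Entropy rate H' = pi_0*H(p01) + pi_1*H(p10) = 0.4735*0.946 + 0.5265*0.985 = 0.9665

0.9665 bits/symbol


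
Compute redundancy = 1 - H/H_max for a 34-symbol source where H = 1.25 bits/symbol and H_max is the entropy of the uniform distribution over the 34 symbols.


H_max = log2(K) = log2(34) = 5.0875 bits/symbol. Redundancy = 1 - H/H_max = 1 - 1.25/5.0875 = 1 - 0.2457 = 0.7543

0.7543


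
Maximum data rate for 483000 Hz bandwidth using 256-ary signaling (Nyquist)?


Rate = 2 * B * log2(M) = 2 * 483000 * 8.0 = 7728000.0

7728000.0 bps


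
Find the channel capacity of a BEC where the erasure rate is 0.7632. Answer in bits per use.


C = 1 - epsilon = 1 - 0.7632 = 0.2368

0.2368 bits


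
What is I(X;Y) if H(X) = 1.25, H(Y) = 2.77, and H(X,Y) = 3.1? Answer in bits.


I(X;Y) = H(X) + H(Y) - H(X,Y) = 1.25 + 2.77 - 3.1 = 0.92

0.92 bits


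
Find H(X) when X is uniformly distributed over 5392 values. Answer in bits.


H = log2(n) = log2(5392) = 12.3966

12.3966 bits


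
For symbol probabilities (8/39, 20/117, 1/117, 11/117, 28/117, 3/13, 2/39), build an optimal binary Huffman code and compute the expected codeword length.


Huffman construction (repeatedly merge the two least-probable nodes; each merge adds 1 bit to every symbol beneath it): 1/117 + 2/39 = 7/117; 7/117 + 11/117 = 2/13; 2/13 + 20/117 = 38/117; 8/39 + 3/13 = 17/39; 28/117 + 38/117 = 22/39; 17/39 + 22/39 = 1. Resulting codeword lengths (in the order the probabilities were given): (2, 3, 5, 4, 2, 2, 5). L_avg = sum(p_i * l_i) = 8/39*2 + 20/117*3 + 1/117*5 + 11/117*4 + 28/117*2 + 3/13*2 + 2/39*5 = 33/13 = 2.5385

2.5385 bits


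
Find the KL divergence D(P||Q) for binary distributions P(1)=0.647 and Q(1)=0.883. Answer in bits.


KL = p*log2(p/q) + (1-p)*log2((1-p)/(1-q)) = 0.647*log2(0.647/0.883) + 0.353*log2(0.353/0.117) = 0.2721

0.2721 bits


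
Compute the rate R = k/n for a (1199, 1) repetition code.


Rate = k/n = 1/1199

1/1199


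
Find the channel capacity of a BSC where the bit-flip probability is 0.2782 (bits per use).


H(p) = -p*log2(p) - (1-p)*log2(1-p) = -0.2782*log2(0.2782) - 0.7218*log2(0.7218) = 0.513503 + 0.339483 = 0.853. C = 1 - H(p) = 1 - 0.853 = 0.147

0.147 bits


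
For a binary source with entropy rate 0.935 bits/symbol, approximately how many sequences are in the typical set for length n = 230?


log2|A_typical| = nH = 230 * 0.935 = 215.05, so |A_typical| ~ 2^215.05 = 5.451e+64

5.451e+64


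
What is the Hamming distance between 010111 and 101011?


Count differing positions: ^ ^ ^ ^ . . = 4 differences

4


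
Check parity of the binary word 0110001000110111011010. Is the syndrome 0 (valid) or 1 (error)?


Syndrome = XOR of all bits = 0 XOR 1 XOR 1 XOR 0 XOR 0 XOR 0 XOR 1 XOR 0 XOR 0 XOR 0 XOR 1 XOR 1 XOR 0 XOR 1 XOR 1 XOR 1 XOR 0 XOR 1 XOR 1 XOR 0 XOR 1 XOR 0 = 1

1


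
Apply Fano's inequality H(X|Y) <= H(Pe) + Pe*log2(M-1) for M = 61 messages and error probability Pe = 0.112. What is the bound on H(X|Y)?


H(Pe) = -Pe*log2(Pe) - (1-Pe)*log2(1-Pe) = -0.112*log2(0.112) - 0.888*log2(0.888) = 0.353744 + 0.152175 = 0.5059. Pe*log2(M-1) = 0.112*log2(60) = 0.661572. Bound = H(Pe) + Pe*log2(M-1) = 0.353744 + 0.152175 + 0.661572 = 1.1675

1.1675 bits
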